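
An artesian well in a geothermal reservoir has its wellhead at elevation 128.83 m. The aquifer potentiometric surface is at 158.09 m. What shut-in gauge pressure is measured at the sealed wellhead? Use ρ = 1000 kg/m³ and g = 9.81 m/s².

P ≈ 287 kPa

Head above the cap: Δh = 158.09 − 128.83 = 29.26 m.
P = ρgΔh = 1000 × 9.81 × 29.26 = 287041 Pa ≈ 287 kPa.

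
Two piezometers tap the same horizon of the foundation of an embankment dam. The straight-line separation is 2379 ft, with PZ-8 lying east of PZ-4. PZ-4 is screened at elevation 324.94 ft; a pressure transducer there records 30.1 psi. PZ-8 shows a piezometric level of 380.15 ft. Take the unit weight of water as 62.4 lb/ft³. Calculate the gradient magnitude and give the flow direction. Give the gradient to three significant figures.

Pressure head at PZ-4: ψ = 144·P/γ = 144 × 30.1 / 62.4 = 69.46 ft.
Total head at PZ-4: h = z + ψ = 324.94 + 69.46 = 394.40 ft.
Total head at PZ-8: h = 380.15 ft (water level in the piezometer is the total head).
Head difference: h(PZ-4) − h(PZ-8) = 394.40 − 380.15 = 14.25 ft.
Hydraulic gradient: i = |Δh| / L = 14.25 / 2379 = 0.00599.
Flow is from higher to lower head: from PZ-4 toward PZ-8, i.e. toward the east.

i ≈ 0.00599; groundwater flows toward the east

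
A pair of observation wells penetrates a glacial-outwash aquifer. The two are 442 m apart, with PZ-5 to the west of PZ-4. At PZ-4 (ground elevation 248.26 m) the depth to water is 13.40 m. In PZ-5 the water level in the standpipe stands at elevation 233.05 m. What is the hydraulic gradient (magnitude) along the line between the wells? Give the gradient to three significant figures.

Total head at PZ-4: h = 248.26 − 13.40 = 234.86 m.
Total head at PZ-5: h = 233.05 m (water level in the piezometer is the total head).
Head difference: h(PZ-4) − h(PZ-5) = 234.86 − 233.05 = 1.81 m.
Hydraulic gradient: i = |Δh| / L = 1.81 / 442 = 0.00410.

i ≈ 0.00410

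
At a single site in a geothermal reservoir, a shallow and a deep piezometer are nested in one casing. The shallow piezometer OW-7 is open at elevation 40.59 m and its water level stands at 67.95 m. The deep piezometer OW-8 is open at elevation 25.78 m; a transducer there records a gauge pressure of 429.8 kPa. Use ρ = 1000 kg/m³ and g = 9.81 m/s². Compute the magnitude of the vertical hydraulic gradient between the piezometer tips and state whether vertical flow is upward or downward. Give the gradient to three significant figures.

|i_v| ≈ 0.111; vertical flow is upward

Total head at OW-7: h = 67.95 m (water level in the standpipe).
Pressure head at OW-8: ψ = P/(ρg) = 429.8×1000 / (1000 × 9.81) = 43.81 m.
Total head at OW-8: h = z + ψ = 25.78 + 43.81 = 69.59 m.
Δh = h(OW-7) − h(OW-8) = 67.95 − 69.59 = -1.64 m.
Vertical separation Δz = 40.59 − 25.78 = 14.81 m.
|i_v| = |Δh| / Δz = 1.64 / 14.81 = 0.111.
Head is higher in the deep piezometer, so vertical flow is upward (discharge condition).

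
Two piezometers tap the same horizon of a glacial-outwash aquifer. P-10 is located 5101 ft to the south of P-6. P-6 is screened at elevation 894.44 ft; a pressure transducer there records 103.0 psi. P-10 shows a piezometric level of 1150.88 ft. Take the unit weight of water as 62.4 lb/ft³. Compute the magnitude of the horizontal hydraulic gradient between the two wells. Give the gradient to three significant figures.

Pressure head at P-6: ψ = 144·P/γ = 144 × 103.0 / 62.4 = 237.69 ft.
Total head at P-6: h = z + ψ = 894.44 + 237.69 = 1132.13 ft.
Total head at P-10: h = 1150.88 ft (water level in the piezometer is the total head).
Head difference: h(P-6) − h(P-10) = 1132.13 − 1150.88 = -18.75 ft.
Hydraulic gradient: i = |Δh| / L = 18.75 / 5101 = 0.00368.

i ≈ 0.00368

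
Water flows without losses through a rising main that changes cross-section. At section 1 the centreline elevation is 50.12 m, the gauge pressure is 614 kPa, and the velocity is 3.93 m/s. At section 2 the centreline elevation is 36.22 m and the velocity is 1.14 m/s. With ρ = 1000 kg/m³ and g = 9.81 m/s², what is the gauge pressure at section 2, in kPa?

P₂ ≈ 757 kPa

Pressure head at 1: ψ₁ = P₁/(ρg) = 614×1000 / (1000 × 9.81) = 62.59 m.
Velocity heads: v₁²/2g = 3.93²/19.62 = 0.787 m; v₂²/2g = 1.14²/19.62 = 0.066 m.
Total head H = z₁ + ψ₁ + v₁²/2g = 50.12 + 62.59 + 0.787 = 113.50 m.
ψ₂ = H − z₂ − v₂²/2g = 113.50 − 36.22 − 0.066 = 77.21 m.
P₂ = ρgψ₂ = 1000 × 9.81 × 77.21 ≈ 757 kPa.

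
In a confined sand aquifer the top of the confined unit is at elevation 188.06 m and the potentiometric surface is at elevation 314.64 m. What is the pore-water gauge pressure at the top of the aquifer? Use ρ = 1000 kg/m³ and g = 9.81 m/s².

P ≈ 1240 kPa

Pressure head at the aquifer top: ψ = h − z = 314.64 − 188.06 = 126.58 m.
P = ρgψ = 1000 × 9.81 × 126.58 = 1241750 Pa ≈ 1240 kPa.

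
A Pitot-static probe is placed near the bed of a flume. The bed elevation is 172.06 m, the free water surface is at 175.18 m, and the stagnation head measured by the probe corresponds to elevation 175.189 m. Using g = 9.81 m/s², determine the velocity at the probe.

Near the bed, under hydrostatic conditions, the piezometric head (z + ψ) equals the free-surface elevation, 175.18 m.
Velocity head = total − piezometric = 175.189 − 175.18 = 0.009 m.
v = √(2g·h_v) = √(2 × 9.81 × 0.009) = 0.420 m/s.

v ≈ 0.420 m/s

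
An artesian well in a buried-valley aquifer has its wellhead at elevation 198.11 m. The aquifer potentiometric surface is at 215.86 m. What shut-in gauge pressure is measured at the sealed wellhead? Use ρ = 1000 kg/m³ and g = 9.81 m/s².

Head above the cap: Δh = 215.86 − 198.11 = 17.75 m.
P = ρgΔh = 1000 × 9.81 × 17.75 = 174128 Pa ≈ 174 kPa.

P ≈ 174 kPa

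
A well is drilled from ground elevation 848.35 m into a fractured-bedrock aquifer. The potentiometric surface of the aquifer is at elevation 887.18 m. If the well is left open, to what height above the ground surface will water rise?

Water rises to the potentiometric surface, so the rise above ground = 887.18 − 848.35 = 38.83 m.

≈ 38.83 m above ground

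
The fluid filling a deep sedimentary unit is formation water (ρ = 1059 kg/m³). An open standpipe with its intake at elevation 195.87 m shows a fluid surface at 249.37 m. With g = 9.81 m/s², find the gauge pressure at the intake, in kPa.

Pressure head ψ = h − z = 249.37 − 195.87 = 53.50 m.
P = ρgψ = 1059 × 9.81 × 53.50 = 555800 Pa ≈ 556 kPa.

P ≈ 556 kPa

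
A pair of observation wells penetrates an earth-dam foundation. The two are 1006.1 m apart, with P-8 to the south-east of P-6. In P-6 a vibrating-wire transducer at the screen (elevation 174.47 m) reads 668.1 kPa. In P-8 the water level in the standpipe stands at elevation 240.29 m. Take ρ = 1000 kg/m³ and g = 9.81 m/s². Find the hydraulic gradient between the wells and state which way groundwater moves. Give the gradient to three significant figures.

Pressure head at P-6: ψ = P/(ρg) = 668.1×1000 / (1000 × 9.81) = 68.10 m.
Total head at P-6: h = z + ψ = 174.47 + 68.10 = 242.57 m.
Total head at P-8: h = 240.29 m (water level in the piezometer is the total head).
Head difference: h(P-6) − h(P-8) = 242.57 − 240.29 = 2.28 m.
Hydraulic gradient: i = |Δh| / L = 2.28 / 1006.1 = 0.00227.
Flow is from higher to lower head: from P-6 toward P-8, i.e. toward the south-east.

i ≈ 0.00227; groundwater flows toward the south-east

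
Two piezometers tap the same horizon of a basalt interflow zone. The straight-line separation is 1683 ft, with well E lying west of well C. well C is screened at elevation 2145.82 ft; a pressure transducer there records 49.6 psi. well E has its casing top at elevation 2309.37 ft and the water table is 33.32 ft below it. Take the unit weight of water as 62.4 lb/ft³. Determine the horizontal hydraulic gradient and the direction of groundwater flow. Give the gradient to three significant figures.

i ≈ 0.00937; groundwater flows toward the east

Pressure head at well C: ψ = 144·P/γ = 144 × 49.6 / 62.4 = 114.46 ft.
Total head at well C: h = z + ψ = 2145.82 + 114.46 = 2260.28 ft.
Total head at well E: h = 2309.37 − 33.32 = 2276.05 ft.
Head difference: h(well C) − h(well E) = 2260.28 − 2276.05 = -15.77 ft.
Hydraulic gradient: i = |Δh| / L = 15.77 / 1683 = 0.00937.
Flow is from higher to lower head: from well E toward well C, i.e. toward the east.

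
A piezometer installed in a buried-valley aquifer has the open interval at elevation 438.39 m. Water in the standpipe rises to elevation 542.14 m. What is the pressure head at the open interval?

Total head h = 542.14 m (the water-surface elevation in the piezometer).
Pressure head ψ = h − z = 542.14 − 438.39 = 103.75 m.

ψ ≈ 103.75 m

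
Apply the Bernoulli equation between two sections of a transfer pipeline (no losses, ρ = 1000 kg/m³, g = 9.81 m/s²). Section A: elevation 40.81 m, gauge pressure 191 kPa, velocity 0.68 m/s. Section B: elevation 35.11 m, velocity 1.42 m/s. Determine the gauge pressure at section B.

P₂ ≈ 246 kPa

Pressure head at A: ψ₁ = P₁/(ρg) = 191×1000 / (1000 × 9.81) = 19.47 m.
Velocity heads: v₁²/2g = 0.68²/19.62 = 0.024 m; v₂²/2g = 1.42²/19.62 = 0.103 m.
Total head H = z₁ + ψ₁ + v₁²/2g = 40.81 + 19.47 + 0.024 = 60.30 m.
ψ₂ = H − z₂ − v₂²/2g = 60.30 − 35.11 − 0.103 = 25.09 m.
P₂ = ρgψ₂ = 1000 × 9.81 × 25.09 ≈ 246 kPa.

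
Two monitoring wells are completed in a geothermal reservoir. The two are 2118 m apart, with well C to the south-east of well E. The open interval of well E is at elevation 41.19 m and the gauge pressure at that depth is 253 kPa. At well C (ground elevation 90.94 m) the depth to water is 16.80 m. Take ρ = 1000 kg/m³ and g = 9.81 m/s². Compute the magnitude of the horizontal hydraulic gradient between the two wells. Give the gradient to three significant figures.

i ≈ 0.00338

Pressure head at well E: ψ = P/(ρg) = 253×1000 / (1000 × 9.81) = 25.79 m.
Total head at well E: h = z + ψ = 41.19 + 25.79 = 66.98 m.
Total head at well C: h = 90.94 − 16.80 = 74.14 m.
Head difference: h(well E) − h(well C) = 66.98 − 74.14 = -7.16 m.
Hydraulic gradient: i = |Δh| / L = 7.16 / 2118 = 0.00338.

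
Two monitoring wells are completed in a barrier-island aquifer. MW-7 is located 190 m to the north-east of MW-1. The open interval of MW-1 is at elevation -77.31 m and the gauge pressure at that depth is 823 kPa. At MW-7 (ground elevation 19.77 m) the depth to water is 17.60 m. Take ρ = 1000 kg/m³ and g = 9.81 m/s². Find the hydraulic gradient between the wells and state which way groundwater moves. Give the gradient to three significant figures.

Pressure head at MW-1: ψ = P/(ρg) = 823×1000 / (1000 × 9.81) = 83.89 m.
Total head at MW-1: h = z + ψ = -77.31 + 83.89 = 6.58 m.
Total head at MW-7: h = 19.77 − 17.60 = 2.17 m.
Head difference: h(MW-1) − h(MW-7) = 6.58 − 2.17 = 4.41 m.
Hydraulic gradient: i = |Δh| / L = 4.41 / 190 = 0.0232.
Flow is from higher to lower head: from MW-1 toward MW-7, i.e. toward the north-east.

i ≈ 0.0232; groundwater flows toward the north-east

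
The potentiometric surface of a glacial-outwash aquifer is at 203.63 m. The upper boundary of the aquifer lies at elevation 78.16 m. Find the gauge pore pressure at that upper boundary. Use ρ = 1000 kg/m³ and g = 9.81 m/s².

P ≈ 1230 kPa

Pressure head at the aquifer top: ψ = h − z = 203.63 − 78.16 = 125.47 m.
P = ρgψ = 1000 × 9.81 × 125.47 = 1230861 Pa ≈ 1230 kPa.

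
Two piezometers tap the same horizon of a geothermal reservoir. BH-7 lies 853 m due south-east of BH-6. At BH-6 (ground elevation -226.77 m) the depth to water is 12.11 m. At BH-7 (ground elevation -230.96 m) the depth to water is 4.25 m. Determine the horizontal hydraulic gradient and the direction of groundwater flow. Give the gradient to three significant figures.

i ≈ 0.00430; groundwater flows toward the north-west

Total head at BH-6: h = -226.77 − 12.11 = -238.88 m.
Total head at BH-7: h = -230.96 − 4.25 = -235.21 m.
Head difference: h(BH-6) − h(BH-7) = -238.88 − (-235.21) = -3.67 m.
Hydraulic gradient: i = |Δh| / L = 3.67 / 853 = 0.00430.
Flow is from higher to lower head: from BH-7 toward BH-6, i.e. toward the north-west.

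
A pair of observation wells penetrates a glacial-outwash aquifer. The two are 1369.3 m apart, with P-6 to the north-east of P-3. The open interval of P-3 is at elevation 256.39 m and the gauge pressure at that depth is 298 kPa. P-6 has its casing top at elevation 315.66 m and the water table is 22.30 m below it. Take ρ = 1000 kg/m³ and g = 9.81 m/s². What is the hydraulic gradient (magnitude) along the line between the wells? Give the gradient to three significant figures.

Pressure head at P-3: ψ = P/(ρg) = 298×1000 / (1000 × 9.81) = 30.38 m.
Total head at P-3: h = z + ψ = 256.39 + 30.38 = 286.77 m.
Total head at P-6: h = 315.66 − 22.30 = 293.36 m.
Head difference: h(P-3) − h(P-6) = 286.77 − 293.36 = -6.59 m.
Hydraulic gradient: i = |Δh| / L = 6.59 / 1369.3 = 0.00481.

i ≈ 0.00481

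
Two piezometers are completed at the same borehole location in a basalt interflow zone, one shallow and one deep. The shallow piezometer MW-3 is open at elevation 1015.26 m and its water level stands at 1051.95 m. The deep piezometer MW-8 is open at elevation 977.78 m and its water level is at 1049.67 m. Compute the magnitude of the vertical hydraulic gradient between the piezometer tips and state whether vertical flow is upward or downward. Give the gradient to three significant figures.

|i_v| ≈ 0.0608; vertical flow is downward

Total head at MW-3: h = 1051.95 m (water level in the standpipe).
Total head at MW-8: h = 1049.67 m.
Δh = h(MW-3) − h(MW-8) = 1051.95 − 1049.67 = 2.28 m.
Vertical separation Δz = 1015.26 − 977.78 = 37.48 m.
|i_v| = |Δh| / Δz = 2.28 / 37.48 = 0.0608.
Head is higher in the shallow piezometer, so vertical flow is downward (recharge condition).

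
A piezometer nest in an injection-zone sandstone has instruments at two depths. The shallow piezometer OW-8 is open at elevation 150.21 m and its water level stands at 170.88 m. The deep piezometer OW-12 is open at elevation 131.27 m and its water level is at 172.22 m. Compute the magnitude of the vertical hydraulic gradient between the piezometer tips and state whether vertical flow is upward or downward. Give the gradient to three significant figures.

|i_v| ≈ 0.0707; vertical flow is upward

Total head at OW-8: h = 170.88 m (water level in the standpipe).
Total head at OW-12: h = 172.22 m.
Δh = h(OW-8) − h(OW-12) = 170.88 − 172.22 = -1.34 m.
Vertical separation Δz = 150.21 − 131.27 = 18.94 m.
|i_v| = |Δh| / Δz = 1.34 / 18.94 = 0.0707.
Head is higher in the deep piezometer, so vertical flow is upward (discharge condition).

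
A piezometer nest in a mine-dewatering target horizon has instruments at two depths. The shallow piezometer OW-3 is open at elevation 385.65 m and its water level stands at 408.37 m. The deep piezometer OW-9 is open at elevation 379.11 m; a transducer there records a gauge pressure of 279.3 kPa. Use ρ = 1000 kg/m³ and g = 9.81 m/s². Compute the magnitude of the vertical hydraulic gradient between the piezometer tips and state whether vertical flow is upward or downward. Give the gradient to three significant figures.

Total head at OW-3: h = 408.37 m (water level in the standpipe).
Pressure head at OW-9: ψ = P/(ρg) = 279.3×1000 / (1000 × 9.81) = 28.47 m.
Total head at OW-9: h = z + ψ = 379.11 + 28.47 = 407.58 m.
Δh = h(OW-3) − h(OW-9) = 408.37 − 407.58 = 0.79 m.
Vertical separation Δz = 385.65 − 379.11 = 6.54 m.
|i_v| = |Δh| / Δz = 0.79 / 6.54 = 0.121.
Head is higher in the shallow piezometer, so vertical flow is downward (recharge condition).

|i_v| ≈ 0.121; vertical flow is downward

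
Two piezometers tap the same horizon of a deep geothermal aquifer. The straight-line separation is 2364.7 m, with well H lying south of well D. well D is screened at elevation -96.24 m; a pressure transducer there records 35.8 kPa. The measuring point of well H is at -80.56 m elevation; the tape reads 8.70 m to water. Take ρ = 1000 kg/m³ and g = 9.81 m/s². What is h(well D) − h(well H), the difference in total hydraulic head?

Pressure head at well D: ψ = P/(ρg) = 35.8×1000 / (1000 × 9.81) = 3.65 m.
Total head at well D: h = z + ψ = -96.24 + 3.65 = -92.59 m.
Total head at well H: h = -80.56 − 8.70 = -89.26 m.
Head difference: h(well D) − h(well H) = -92.59 − (-89.26) = -3.33 m.

Δh ≈ -3.33 m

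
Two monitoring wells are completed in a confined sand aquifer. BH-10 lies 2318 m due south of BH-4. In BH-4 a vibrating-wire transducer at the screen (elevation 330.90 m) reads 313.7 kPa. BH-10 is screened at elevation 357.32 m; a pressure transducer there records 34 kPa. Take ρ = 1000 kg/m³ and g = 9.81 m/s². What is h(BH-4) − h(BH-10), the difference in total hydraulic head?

Pressure head at BH-4: ψ = P/(ρg) = 313.7×1000 / (1000 × 9.81) = 31.98 m.
Total head at BH-4: h = z + ψ = 330.90 + 31.98 = 362.88 m.
Pressure head at BH-10: ψ = P/(ρg) = 34×1000 / (1000 × 9.81) = 3.47 m.
Total head at BH-10: h = z + ψ = 357.32 + 3.47 = 360.79 m.
Head difference: h(BH-4) − h(BH-10) = 362.88 − 360.79 = 2.09 m.

Δh ≈ 2.09 m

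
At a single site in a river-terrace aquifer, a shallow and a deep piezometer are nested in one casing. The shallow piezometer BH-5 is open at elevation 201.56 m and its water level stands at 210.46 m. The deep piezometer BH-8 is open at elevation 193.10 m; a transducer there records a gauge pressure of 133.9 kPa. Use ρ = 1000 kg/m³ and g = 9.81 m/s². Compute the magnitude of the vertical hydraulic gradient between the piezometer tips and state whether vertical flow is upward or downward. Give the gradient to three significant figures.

Total head at BH-5: h = 210.46 m (water level in the standpipe).
Pressure head at BH-8: ψ = P/(ρg) = 133.9×1000 / (1000 × 9.81) = 13.65 m.
Total head at BH-8: h = z + ψ = 193.10 + 13.65 = 206.75 m.
Δh = h(BH-5) − h(BH-8) = 210.46 − 206.75 = 3.71 m.
Vertical separation Δz = 201.56 − 193.10 = 8.46 m.
|i_v| = |Δh| / Δz = 3.71 / 8.46 = 0.439.
Head is higher in the shallow piezometer, so vertical flow is downward (recharge condition).

|i_v| ≈ 0.439; vertical flow is downward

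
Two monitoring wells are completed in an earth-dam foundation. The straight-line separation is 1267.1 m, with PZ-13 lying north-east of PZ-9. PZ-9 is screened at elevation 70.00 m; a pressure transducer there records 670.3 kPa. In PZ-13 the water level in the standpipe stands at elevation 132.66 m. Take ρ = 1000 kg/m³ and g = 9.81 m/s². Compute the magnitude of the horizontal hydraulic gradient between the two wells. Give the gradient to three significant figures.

i ≈ 0.00447

Pressure head at PZ-9: ψ = P/(ρg) = 670.3×1000 / (1000 × 9.81) = 68.33 m.
Total head at PZ-9: h = z + ψ = 70.00 + 68.33 = 138.33 m.
Total head at PZ-13: h = 132.66 m (water level in the piezometer is the total head).
Head difference: h(PZ-9) − h(PZ-13) = 138.33 − 132.66 = 5.67 m.
Hydraulic gradient: i = |Δh| / L = 5.67 / 1267.1 = 0.00447.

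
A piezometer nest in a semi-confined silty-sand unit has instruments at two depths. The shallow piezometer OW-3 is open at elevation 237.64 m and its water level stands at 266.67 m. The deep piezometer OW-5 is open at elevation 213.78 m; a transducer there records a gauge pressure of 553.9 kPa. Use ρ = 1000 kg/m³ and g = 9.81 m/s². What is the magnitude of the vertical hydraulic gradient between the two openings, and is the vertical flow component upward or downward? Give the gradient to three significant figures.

|i_v| ≈ 0.150; vertical flow is upward

Total head at OW-3: h = 266.67 m (water level in the standpipe).
Pressure head at OW-5: ψ = P/(ρg) = 553.9×1000 / (1000 × 9.81) = 56.46 m.
Total head at OW-5: h = z + ψ = 213.78 + 56.46 = 270.24 m.
Δh = h(OW-3) − h(OW-5) = 266.67 − 270.24 = -3.57 m.
Vertical separation Δz = 237.64 − 213.78 = 23.86 m.
|i_v| = |Δh| / Δz = 3.57 / 23.86 = 0.150.
Head is higher in the deep piezometer, so vertical flow is upward (discharge condition).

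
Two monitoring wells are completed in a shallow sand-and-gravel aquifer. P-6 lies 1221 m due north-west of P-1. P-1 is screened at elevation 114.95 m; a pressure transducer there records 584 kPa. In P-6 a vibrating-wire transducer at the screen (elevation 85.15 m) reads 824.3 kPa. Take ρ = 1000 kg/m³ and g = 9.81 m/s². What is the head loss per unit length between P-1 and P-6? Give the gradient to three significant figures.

Pressure head at P-1: ψ = P/(ρg) = 584×1000 / (1000 × 9.81) = 59.53 m.
Total head at P-1: h = z + ψ = 114.95 + 59.53 = 174.48 m.
Pressure head at P-6: ψ = P/(ρg) = 824.3×1000 / (1000 × 9.81) = 84.03 m.
Total head at P-6: h = z + ψ = 85.15 + 84.03 = 169.18 m.
Head difference: h(P-1) − h(P-6) = 174.48 − 169.18 = 5.30 m.
Hydraulic gradient: i = |Δh| / L = 5.30 / 1221 = 0.00434.

i ≈ 0.00434 m/m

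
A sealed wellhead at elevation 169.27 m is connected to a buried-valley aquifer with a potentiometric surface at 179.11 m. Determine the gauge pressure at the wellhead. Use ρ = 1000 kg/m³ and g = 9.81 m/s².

P ≈ 96.5 kPa

Head above the cap: Δh = 179.11 − 169.27 = 9.84 m.
P = ρgΔh = 1000 × 9.81 × 9.84 = 96530 Pa ≈ 96.5 kPa.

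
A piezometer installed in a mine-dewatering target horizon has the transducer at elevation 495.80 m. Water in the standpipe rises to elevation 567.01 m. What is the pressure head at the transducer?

Total head h = 567.01 m (the water-surface elevation in the piezometer).
Pressure head ψ = h − z = 567.01 − 495.80 = 71.21 m.

ψ ≈ 71.21 m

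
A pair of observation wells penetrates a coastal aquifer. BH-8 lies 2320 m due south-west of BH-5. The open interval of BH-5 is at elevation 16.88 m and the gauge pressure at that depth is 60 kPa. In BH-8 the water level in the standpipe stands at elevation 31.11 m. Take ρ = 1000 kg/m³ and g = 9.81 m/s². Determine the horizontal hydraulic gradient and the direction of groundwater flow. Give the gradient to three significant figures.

Pressure head at BH-5: ψ = P/(ρg) = 60×1000 / (1000 × 9.81) = 6.12 m.
Total head at BH-5: h = z + ψ = 16.88 + 6.12 = 23.00 m.
Total head at BH-8: h = 31.11 m (water level in the piezometer is the total head).
Head difference: h(BH-5) − h(BH-8) = 23.00 − 31.11 = -8.11 m.
Hydraulic gradient: i = |Δh| / L = 8.11 / 2320 = 0.00350.
Flow is from higher to lower head: from BH-8 toward BH-5, i.e. toward the north-east.

i ≈ 0.00350; groundwater flows toward the north-east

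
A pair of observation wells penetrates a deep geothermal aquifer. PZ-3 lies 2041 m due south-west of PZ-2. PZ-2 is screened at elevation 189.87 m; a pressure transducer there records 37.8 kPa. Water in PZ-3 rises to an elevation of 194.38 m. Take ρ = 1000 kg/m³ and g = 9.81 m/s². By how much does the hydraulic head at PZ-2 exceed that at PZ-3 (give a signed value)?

Δh ≈ -0.66 m

Pressure head at PZ-2: ψ = P/(ρg) = 37.8×1000 / (1000 × 9.81) = 3.85 m.
Total head at PZ-2: h = z + ψ = 189.87 + 3.85 = 193.72 m.
Total head at PZ-3: h = 194.38 m (water level in the piezometer is the total head).
Head difference: h(PZ-2) − h(PZ-3) = 193.72 − 194.38 = -0.66 m.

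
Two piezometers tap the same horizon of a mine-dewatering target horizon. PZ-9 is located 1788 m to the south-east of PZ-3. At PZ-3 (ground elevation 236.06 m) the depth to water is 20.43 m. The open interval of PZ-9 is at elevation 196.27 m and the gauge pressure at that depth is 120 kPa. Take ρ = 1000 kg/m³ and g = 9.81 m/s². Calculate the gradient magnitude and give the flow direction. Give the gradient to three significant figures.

i ≈ 0.00399; groundwater flows toward the south-east

Total head at PZ-3: h = 236.06 − 20.43 = 215.63 m.
Pressure head at PZ-9: ψ = P/(ρg) = 120×1000 / (1000 × 9.81) = 12.23 m.
Total head at PZ-9: h = z + ψ = 196.27 + 12.23 = 208.50 m.
Head difference: h(PZ-3) − h(PZ-9) = 215.63 − 208.50 = 7.13 m.
Hydraulic gradient: i = |Δh| / L = 7.13 / 1788 = 0.00399.
Flow is from higher to lower head: from PZ-3 toward PZ-9, i.e. toward the south-east.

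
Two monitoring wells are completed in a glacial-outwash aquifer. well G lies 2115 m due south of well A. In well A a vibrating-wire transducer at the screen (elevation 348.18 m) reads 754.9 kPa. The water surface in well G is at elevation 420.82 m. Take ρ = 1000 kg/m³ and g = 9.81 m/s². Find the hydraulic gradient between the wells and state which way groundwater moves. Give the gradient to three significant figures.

i ≈ 0.00204; groundwater flows toward the south

Pressure head at well A: ψ = P/(ρg) = 754.9×1000 / (1000 × 9.81) = 76.95 m.
Total head at well A: h = z + ψ = 348.18 + 76.95 = 425.13 m.
Total head at well G: h = 420.82 m (water level in the piezometer is the total head).
Head difference: h(well A) − h(well G) = 425.13 − 420.82 = 4.31 m.
Hydraulic gradient: i = |Δh| / L = 4.31 / 2115 = 0.00204.
Flow is from higher to lower head: from well A toward well G, i.e. toward the south.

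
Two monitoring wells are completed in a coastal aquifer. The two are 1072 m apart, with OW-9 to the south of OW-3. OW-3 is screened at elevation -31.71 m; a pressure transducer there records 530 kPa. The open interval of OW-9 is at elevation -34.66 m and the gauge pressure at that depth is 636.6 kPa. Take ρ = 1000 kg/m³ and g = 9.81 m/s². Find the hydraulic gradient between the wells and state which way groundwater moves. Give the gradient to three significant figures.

i ≈ 0.00738; groundwater flows toward the north

Pressure head at OW-3: ψ = P/(ρg) = 530×1000 / (1000 × 9.81) = 54.03 m.
Total head at OW-3: h = z + ψ = -31.71 + 54.03 = 22.32 m.
Pressure head at OW-9: ψ = P/(ρg) = 636.6×1000 / (1000 × 9.81) = 64.89 m.
Total head at OW-9: h = z + ψ = -34.66 + 64.89 = 30.23 m.
Head difference: h(OW-3) − h(OW-9) = 22.32 − 30.23 = -7.91 m.
Hydraulic gradient: i = |Δh| / L = 7.91 / 1072 = 0.00738.
Flow is from higher to lower head: from OW-9 toward OW-3, i.e. toward the north.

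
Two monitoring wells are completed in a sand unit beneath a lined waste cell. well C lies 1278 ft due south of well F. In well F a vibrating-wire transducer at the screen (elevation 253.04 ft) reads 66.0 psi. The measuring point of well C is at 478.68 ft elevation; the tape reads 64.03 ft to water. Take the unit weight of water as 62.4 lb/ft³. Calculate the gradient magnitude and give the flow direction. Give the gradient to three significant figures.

i ≈ 0.00728; groundwater flows toward the north

Pressure head at well F: ψ = 144·P/γ = 144 × 66.0 / 62.4 = 152.31 ft.
Total head at well F: h = z + ψ = 253.04 + 152.31 = 405.35 ft.
Total head at well C: h = 478.68 − 64.03 = 414.65 ft.
Head difference: h(well F) − h(well C) = 405.35 − 414.65 = -9.30 ft.
Hydraulic gradient: i = |Δh| / L = 9.30 / 1278 = 0.00728.
Flow is from higher to lower head: from well C toward well F, i.e. toward the north.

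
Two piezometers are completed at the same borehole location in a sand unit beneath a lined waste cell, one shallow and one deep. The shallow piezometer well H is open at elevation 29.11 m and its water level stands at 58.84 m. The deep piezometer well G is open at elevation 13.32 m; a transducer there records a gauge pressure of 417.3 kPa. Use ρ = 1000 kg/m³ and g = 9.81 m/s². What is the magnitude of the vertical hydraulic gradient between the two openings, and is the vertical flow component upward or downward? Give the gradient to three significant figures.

|i_v| ≈ 0.189; vertical flow is downward

Total head at well H: h = 58.84 m (water level in the standpipe).
Pressure head at well G: ψ = P/(ρg) = 417.3×1000 / (1000 × 9.81) = 42.54 m.
Total head at well G: h = z + ψ = 13.32 + 42.54 = 55.86 m.
Δh = h(well H) − h(well G) = 58.84 − 55.86 = 2.98 m.
Vertical separation Δz = 29.11 − 13.32 = 15.79 m.
|i_v| = |Δh| / Δz = 2.98 / 15.79 = 0.189.
Head is higher in the shallow piezometer, so vertical flow is downward (recharge condition).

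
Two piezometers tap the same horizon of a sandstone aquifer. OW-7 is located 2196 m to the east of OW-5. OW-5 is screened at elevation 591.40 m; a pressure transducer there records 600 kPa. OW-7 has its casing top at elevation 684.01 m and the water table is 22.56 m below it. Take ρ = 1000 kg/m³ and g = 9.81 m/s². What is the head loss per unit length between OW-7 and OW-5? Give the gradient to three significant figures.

i ≈ 0.00405 m/m

Pressure head at OW-5: ψ = P/(ρg) = 600×1000 / (1000 × 9.81) = 61.16 m.
Total head at OW-5: h = z + ψ = 591.40 + 61.16 = 652.56 m.
Total head at OW-7: h = 684.01 − 22.56 = 661.45 m.
Head difference: h(OW-5) − h(OW-7) = 652.56 − 661.45 = -8.89 m.
Hydraulic gradient: i = |Δh| / L = 8.89 / 2196 = 0.00405.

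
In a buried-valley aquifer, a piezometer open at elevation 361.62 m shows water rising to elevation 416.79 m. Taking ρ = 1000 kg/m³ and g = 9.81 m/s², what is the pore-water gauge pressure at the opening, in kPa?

P ≈ 541 kPa

Pressure head ψ = h − z = 416.79 − 361.62 = 55.17 m.
P = ρgψ = 1000 × 9.81 × 55.17 = 541218 Pa ≈ 541 kPa.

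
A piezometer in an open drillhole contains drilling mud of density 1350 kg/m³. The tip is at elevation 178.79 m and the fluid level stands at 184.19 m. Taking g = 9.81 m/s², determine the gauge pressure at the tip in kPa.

Pressure head ψ = h − z = 184.19 − 178.79 = 5.40 m.
P = ρgψ = 1350 × 9.81 × 5.40 = 71515 Pa ≈ 71.5 kPa.

P ≈ 71.5 kPa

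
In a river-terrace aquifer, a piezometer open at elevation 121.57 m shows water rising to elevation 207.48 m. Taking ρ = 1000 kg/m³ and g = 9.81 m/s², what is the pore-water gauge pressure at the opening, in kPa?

Pressure head ψ = h − z = 207.48 − 121.57 = 85.91 m.
P = ρgψ = 1000 × 9.81 × 85.91 = 842777 Pa ≈ 843 kPa.

P ≈ 843 kPa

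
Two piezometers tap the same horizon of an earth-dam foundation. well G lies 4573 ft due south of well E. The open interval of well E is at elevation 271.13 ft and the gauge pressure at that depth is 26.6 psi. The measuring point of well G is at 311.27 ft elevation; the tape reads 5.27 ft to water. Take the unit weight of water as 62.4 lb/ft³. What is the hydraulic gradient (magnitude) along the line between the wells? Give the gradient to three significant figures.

i ≈ 0.00580

Pressure head at well E: ψ = 144·P/γ = 144 × 26.6 / 62.4 = 61.38 ft.
Total head at well E: h = z + ψ = 271.13 + 61.38 = 332.51 ft.
Total head at well G: h = 311.27 − 5.27 = 306.00 ft.
Head difference: h(well E) − h(well G) = 332.51 − 306.00 = 26.51 ft.
Hydraulic gradient: i = |Δh| / L = 26.51 / 4573 = 0.00580.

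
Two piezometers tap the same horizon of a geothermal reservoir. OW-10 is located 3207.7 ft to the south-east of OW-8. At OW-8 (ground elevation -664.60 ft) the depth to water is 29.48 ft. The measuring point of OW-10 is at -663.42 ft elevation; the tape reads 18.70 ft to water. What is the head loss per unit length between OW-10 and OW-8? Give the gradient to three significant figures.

i ≈ 0.00373 ft/ft

Total head at OW-8: h = -664.60 − 29.48 = -694.08 ft.
Total head at OW-10: h = -663.42 − 18.70 = -682.12 ft.
Head difference: h(OW-8) − h(OW-10) = -694.08 − (-682.12) = -11.96 ft.
Hydraulic gradient: i = |Δh| / L = 11.96 / 3207.7 = 0.00373.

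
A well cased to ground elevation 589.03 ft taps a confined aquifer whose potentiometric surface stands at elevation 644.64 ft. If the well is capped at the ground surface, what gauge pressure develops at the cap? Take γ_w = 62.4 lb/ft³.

P ≈ 24.1 psi

Head above the cap: Δh = 644.64 − 589.03 = 55.61 ft.
P = γΔh/144 = 62.4 × 55.61 / 144 = 24.1 psi.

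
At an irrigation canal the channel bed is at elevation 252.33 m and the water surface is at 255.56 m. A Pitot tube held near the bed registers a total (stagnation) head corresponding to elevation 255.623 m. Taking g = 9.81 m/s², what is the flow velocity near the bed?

Near the bed, under hydrostatic conditions, the piezometric head (z + ψ) equals the free-surface elevation, 255.56 m.
Velocity head = total − piezometric = 255.623 − 255.56 = 0.063 m.
v = √(2g·h_v) = √(2 × 9.81 × 0.063) = 1.11 m/s.

v ≈ 1.11 m/s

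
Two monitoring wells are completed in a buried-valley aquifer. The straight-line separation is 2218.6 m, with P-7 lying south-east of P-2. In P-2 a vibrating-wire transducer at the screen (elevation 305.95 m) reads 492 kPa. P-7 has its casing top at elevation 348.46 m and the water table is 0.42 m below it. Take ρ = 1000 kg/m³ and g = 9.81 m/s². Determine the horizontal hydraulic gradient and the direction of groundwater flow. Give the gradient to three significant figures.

Pressure head at P-2: ψ = P/(ρg) = 492×1000 / (1000 × 9.81) = 50.15 m.
Total head at P-2: h = z + ψ = 305.95 + 50.15 = 356.10 m.
Total head at P-7: h = 348.46 − 0.42 = 348.04 m.
Head difference: h(P-2) − h(P-7) = 356.10 − 348.04 = 8.06 m.
Hydraulic gradient: i = |Δh| / L = 8.06 / 2218.6 = 0.00363.
Flow is from higher to lower head: from P-2 toward P-7, i.e. toward the south-east.

i ≈ 0.00363; groundwater flows toward the south-east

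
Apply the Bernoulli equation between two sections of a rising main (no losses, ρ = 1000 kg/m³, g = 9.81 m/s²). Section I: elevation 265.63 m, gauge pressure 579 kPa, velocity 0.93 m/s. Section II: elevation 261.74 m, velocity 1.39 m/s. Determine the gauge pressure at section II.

P₂ ≈ 617 kPa

Pressure head at I: ψ₁ = P₁/(ρg) = 579×1000 / (1000 × 9.81) = 59.02 m.
Velocity heads: v₁²/2g = 0.93²/19.62 = 0.044 m; v₂²/2g = 1.39²/19.62 = 0.098 m.
Total head H = z₁ + ψ₁ + v₁²/2g = 265.63 + 59.02 + 0.044 = 324.69 m.
ψ₂ = H − z₂ − v₂²/2g = 324.69 − 261.74 − 0.098 = 62.85 m.
P₂ = ρgψ₂ = 1000 × 9.81 × 62.85 ≈ 617 kPa.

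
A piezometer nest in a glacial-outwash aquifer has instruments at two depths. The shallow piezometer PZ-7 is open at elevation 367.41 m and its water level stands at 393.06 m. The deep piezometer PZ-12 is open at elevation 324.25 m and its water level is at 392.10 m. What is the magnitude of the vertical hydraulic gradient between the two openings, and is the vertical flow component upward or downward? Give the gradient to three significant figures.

|i_v| ≈ 0.0222; vertical flow is downward

Total head at PZ-7: h = 393.06 m (water level in the standpipe).
Total head at PZ-12: h = 392.10 m.
Δh = h(PZ-7) − h(PZ-12) = 393.06 − 392.10 = 0.96 m.
Vertical separation Δz = 367.41 − 324.25 = 43.16 m.
|i_v| = |Δh| / Δz = 0.96 / 43.16 = 0.0222.
Head is higher in the shallow piezometer, so vertical flow is downward (recharge condition).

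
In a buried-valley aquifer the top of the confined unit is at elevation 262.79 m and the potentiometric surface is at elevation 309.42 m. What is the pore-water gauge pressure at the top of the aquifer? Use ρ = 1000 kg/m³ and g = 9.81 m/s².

Pressure head at the aquifer top: ψ = h − z = 309.42 − 262.79 = 46.63 m.
P = ρgψ = 1000 × 9.81 × 46.63 = 457440 Pa ≈ 457 kPa.

P ≈ 457 kPa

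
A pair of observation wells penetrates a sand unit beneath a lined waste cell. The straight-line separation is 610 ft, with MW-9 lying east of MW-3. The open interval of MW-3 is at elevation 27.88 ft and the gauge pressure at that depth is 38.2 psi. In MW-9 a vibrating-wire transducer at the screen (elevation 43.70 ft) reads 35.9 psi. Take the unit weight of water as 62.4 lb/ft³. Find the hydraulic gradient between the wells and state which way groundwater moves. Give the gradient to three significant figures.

i ≈ 0.0172; groundwater flows toward the west

Pressure head at MW-3: ψ = 144·P/γ = 144 × 38.2 / 62.4 = 88.15 ft.
Total head at MW-3: h = z + ψ = 27.88 + 88.15 = 116.03 ft.
Pressure head at MW-9: ψ = 144·P/γ = 144 × 35.9 / 62.4 = 82.85 ft.
Total head at MW-9: h = z + ψ = 43.70 + 82.85 = 126.55 ft.
Head difference: h(MW-3) − h(MW-9) = 116.03 − 126.55 = -10.52 ft.
Hydraulic gradient: i = |Δh| / L = 10.52 / 610 = 0.0172.
Flow is from higher to lower head: from MW-9 toward MW-3, i.e. toward the west.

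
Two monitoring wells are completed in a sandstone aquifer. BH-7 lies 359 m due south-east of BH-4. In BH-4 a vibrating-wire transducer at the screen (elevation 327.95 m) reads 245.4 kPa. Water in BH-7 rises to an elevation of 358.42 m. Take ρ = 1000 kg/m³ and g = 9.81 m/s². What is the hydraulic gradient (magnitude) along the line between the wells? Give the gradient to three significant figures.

Pressure head at BH-4: ψ = P/(ρg) = 245.4×1000 / (1000 × 9.81) = 25.02 m.
Total head at BH-4: h = z + ψ = 327.95 + 25.02 = 352.97 m.
Total head at BH-7: h = 358.42 m (water level in the piezometer is the total head).
Head difference: h(BH-4) − h(BH-7) = 352.97 − 358.42 = -5.45 m.
Hydraulic gradient: i = |Δh| / L = 5.45 / 359 = 0.0152.

i ≈ 0.0152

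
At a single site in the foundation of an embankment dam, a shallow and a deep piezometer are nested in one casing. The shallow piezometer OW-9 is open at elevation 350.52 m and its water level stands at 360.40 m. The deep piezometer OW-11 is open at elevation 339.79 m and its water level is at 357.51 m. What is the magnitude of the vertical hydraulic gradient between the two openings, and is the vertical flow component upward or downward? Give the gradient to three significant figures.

Total head at OW-9: h = 360.40 m (water level in the standpipe).
Total head at OW-11: h = 357.51 m.
Δh = h(OW-9) − h(OW-11) = 360.40 − 357.51 = 2.89 m.
Vertical separation Δz = 350.52 − 339.79 = 10.73 m.
|i_v| = |Δh| / Δz = 2.89 / 10.73 = 0.269.
Head is higher in the shallow piezometer, so vertical flow is downward (recharge condition).

|i_v| ≈ 0.269; vertical flow is downward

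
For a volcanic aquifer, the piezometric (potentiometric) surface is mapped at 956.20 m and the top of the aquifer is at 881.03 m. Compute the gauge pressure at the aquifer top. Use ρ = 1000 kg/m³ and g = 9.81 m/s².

P ≈ 737 kPa

Pressure head at the aquifer top: ψ = h − z = 956.20 − 881.03 = 75.17 m.
P = ρgψ = 1000 × 9.81 × 75.17 = 737418 Pa ≈ 737 kPa.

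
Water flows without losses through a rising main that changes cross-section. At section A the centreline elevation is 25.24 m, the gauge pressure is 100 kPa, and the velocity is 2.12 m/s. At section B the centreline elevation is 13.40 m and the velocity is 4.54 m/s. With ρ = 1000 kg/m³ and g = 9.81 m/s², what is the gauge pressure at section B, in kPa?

P₂ ≈ 208 kPa

Pressure head at A: ψ₁ = P₁/(ρg) = 100×1000 / (1000 × 9.81) = 10.19 m.
Velocity heads: v₁²/2g = 2.12²/19.62 = 0.229 m; v₂²/2g = 4.54²/19.62 = 1.051 m.
Total head H = z₁ + ψ₁ + v₁²/2g = 25.24 + 10.19 + 0.229 = 35.66 m.
ψ₂ = H − z₂ − v₂²/2g = 35.66 − 13.40 − 1.051 = 21.21 m.
P₂ = ρgψ₂ = 1000 × 9.81 × 21.21 ≈ 208 kPa.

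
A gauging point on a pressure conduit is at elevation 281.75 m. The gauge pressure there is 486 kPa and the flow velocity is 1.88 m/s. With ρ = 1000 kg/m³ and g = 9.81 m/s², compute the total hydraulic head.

Pressure head ψ = P/(ρg) = 486×1000 / (1000 × 9.81) = 49.54 m.
Velocity head = v²/(2g) = 1.88² / (2 × 9.81) = 0.180 m.
h = z + ψ + v²/(2g) = 281.75 + 49.54 + 0.180 = 331.47 m.

h ≈ 331.47 m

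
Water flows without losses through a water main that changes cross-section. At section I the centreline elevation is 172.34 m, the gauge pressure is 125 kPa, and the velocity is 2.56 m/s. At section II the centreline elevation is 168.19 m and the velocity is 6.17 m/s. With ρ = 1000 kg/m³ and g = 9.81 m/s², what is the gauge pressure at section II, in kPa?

P₂ ≈ 150 kPa

Pressure head at I: ψ₁ = P₁/(ρg) = 125×1000 / (1000 × 9.81) = 12.74 m.
Velocity heads: v₁²/2g = 2.56²/19.62 = 0.334 m; v₂²/2g = 6.17²/19.62 = 1.940 m.
Total head H = z₁ + ψ₁ + v₁²/2g = 172.34 + 12.74 + 0.334 = 185.41 m.
ψ₂ = H − z₂ − v₂²/2g = 185.41 − 168.19 − 1.940 = 15.28 m.
P₂ = ρgψ₂ = 1000 × 9.81 × 15.28 ≈ 150 kPa.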